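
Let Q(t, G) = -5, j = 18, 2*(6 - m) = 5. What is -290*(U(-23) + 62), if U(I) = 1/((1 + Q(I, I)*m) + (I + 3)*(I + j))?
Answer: -3003240/167 ≈ -17983.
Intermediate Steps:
m = 7/2 (m = 6 - ½*5 = 6 - 5/2 = 7/2 ≈ 3.5000)
U(I) = 1/(-33/2 + (3 + I)*(18 + I)) (U(I) = 1/((1 - 5*7/2) + (I + 3)*(I + 18)) = 1/((1 - 35/2) + (3 + I)*(18 + I)) = 1/(-33/2 + (3 + I)*(18 + I)))
-290*(U(-23) + 62) = -290*(2/(75 + 2*(-23)² + 42*(-23)) + 62) = -290*(2/(75 + 2*529 - 966) + 62) = -290*(2/(75 + 1058 - 966) + 62) = -290*(2/167 + 62) = -290*10356/167 = -3003240/167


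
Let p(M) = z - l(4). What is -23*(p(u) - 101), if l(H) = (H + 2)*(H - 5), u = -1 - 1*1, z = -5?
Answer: 2300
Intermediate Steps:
u = -2 (u = -1 - 1 = -2)
l(H) = (-5 + H)*(2 + H) (l(H) = (2 + H)*(-5 + H) = (-5 + H)*(2 + H))
p(M) = 1 (p(M) = -5 - (-10 + 4² - 3*4) = -5 - (-10 + 16 - 12) = -5 - 1*(-6) = -5 + 6 = 1)
-23*(p(u) - 101) = -23*(1 - 101) = -23*(-100) = 2300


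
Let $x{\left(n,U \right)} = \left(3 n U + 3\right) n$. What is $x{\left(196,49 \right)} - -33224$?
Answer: $5680964$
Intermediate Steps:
$x{\left(n,U \right)} = n \left(3 + 3 U n\right)$ ($x{\left(n,U \right)} = \left(3 U n + 3\right) n = \left(3 + 3 U n\right) n = n \left(3 + 3 U n\right)$)
$x{\left(196,49 \right)} - -33224 = 3 \cdot 196 \left(1 + 49 \cdot 196\right) - -33224 = 3 \cdot 196 \left(1 + 9604\right) + 33224 = 3 \cdot 196 \cdot 9605 + 33224 = 5647740 + 33224 = 5680964$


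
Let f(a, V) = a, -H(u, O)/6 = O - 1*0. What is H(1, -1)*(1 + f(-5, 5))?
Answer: -24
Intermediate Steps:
H(u, O) = -6*O (H(u, O) = -6*(O - 1*0) = -6*(O + 0) = -6*O)
H(1, -1)*(1 + f(-5, 5)) = (-6*(-1))*(1 - 5) = 6*(-4) = -24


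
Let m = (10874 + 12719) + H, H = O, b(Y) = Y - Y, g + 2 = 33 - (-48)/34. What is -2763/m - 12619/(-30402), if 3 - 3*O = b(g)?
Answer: 53432990/179326197 ≈ 0.29797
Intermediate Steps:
g = 551/17 (g = -2 + (33 - (-48)/34) = -2 + (33 - 1*(-24/17)) = -2 + (33 + 24/17) = -2 + 585/17 = 551/17 ≈ 32.412)
b(Y) = 0
O = 1 (O = 1 - ⅓*0 = 1 + 0 = 1)
H = 1
m = 23594 (m = (10874 + 12719) + 1 = 23593 + 1 = 23594)
-2763/m - 12619/(-30402) = -2763/23594 - 12619/(-30402) = -2763*1/23594 - 12619*(-1/30402) = -2763/23594 + 12619/30402 = 53432990/179326197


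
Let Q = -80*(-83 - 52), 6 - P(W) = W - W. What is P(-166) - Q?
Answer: -10794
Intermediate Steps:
P(W) = 6 (P(W) = 6 - (W - W) = 6 - 1*0 = 6 + 0 = 6)
Q = 10800 (Q = -80*(-135) = 10800)
P(-166) - Q = 6 - 1*10800 = 6 - 10800 = -10794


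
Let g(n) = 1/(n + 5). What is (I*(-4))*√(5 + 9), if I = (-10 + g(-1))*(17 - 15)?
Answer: 78*√14 ≈ 291.85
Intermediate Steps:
g(n) = 1/(5 + n)
I = -39/2 (I = (-10 + 1/(5 - 1))*(17 - 15) = (-10 + 1/4)*2 = (-10 + ¼)*2 = -39/4*2 = -39/2 ≈ -19.500)
(I*(-4))*√(5 + 9) = (-39/2*(-4))*√(5 + 9) = 78*√14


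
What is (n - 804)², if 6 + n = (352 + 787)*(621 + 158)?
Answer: 785830833841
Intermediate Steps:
n = 887275 (n = -6 + (352 + 787)*(621 + 158) = -6 + 1139*779 = -6 + 887281 = 887275)
(n - 804)² = (887275 - 804)² = 886471² = 785830833841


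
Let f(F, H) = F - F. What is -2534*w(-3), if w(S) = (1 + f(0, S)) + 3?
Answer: -10136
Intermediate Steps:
f(F, H) = 0
w(S) = 4 (w(S) = (1 + 0) + 3 = 1 + 3 = 4)
-2534*w(-3) = -2534*4 = -10136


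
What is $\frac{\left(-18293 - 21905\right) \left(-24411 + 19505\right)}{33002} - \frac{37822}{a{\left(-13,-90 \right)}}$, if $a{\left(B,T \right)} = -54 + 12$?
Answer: $\frac{2382769985}{346521} \approx 6876.3$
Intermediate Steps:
$a{\left(B,T \right)} = -42$
$\frac{\left(-18293 - 21905\right) \left(-24411 + 19505\right)}{33002} - \frac{37822}{a{\left(-13,-90 \right)}} = \frac{\left(-18293 - 21905\right) \left(-24411 + 19505\right)}{33002} - \frac{37822}{-42} = \left(-40198\right) \left(-4906\right) \frac{1}{33002} - - \frac{18911}{21} = 197211388 \cdot \frac{1}{33002} + \frac{18911}{21} = \frac{98605694}{16501} + \frac{18911}{21} = \frac{2382769985}{346521}$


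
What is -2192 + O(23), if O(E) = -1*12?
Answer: -2204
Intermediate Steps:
O(E) = -12
-2192 + O(23) = -2192 - 12 = -2204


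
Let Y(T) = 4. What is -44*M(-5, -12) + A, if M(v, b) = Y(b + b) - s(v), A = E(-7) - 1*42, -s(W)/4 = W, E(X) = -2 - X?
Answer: 667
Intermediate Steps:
s(W) = -4*W
A = -37 (A = (-2 - 1*(-7)) - 1*42 = (-2 + 7) - 42 = 5 - 42 = -37)
M(v, b) = 4 + 4*v (M(v, b) = 4 - (-4)*v = 4 + 4*v)
-44*M(-5, -12) + A = -44*(4 + 4*(-5)) - 37 = -44*(4 - 20) - 37 = -44*(-16) - 37 = 704 - 37 = 667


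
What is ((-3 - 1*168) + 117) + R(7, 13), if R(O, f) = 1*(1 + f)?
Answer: -40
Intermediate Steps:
R(O, f) = 1 + f
((-3 - 1*168) + 117) + R(7, 13) = ((-3 - 1*168) + 117) + (1 + 13) = ((-3 - 168) + 117) + 14 = (-171 + 117) + 14 = -54 + 14 = -40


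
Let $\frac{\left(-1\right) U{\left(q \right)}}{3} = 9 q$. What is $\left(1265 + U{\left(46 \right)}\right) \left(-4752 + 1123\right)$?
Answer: $-83467$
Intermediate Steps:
$U{\left(q \right)} = - 27 q$ ($U{\left(q \right)} = - 3 \cdot 9 q = - 27 q$)
$\left(1265 + U{\left(46 \right)}\right) \left(-4752 + 1123\right) = \left(1265 - 1242\right) \left(-4752 + 1123\right) = \left(1265 - 1242\right) \left(-3629\right) = 23 \left(-3629\right) = -83467$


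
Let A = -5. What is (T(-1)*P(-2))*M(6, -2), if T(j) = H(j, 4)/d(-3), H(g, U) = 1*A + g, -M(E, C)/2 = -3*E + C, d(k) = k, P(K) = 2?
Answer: 160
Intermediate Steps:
M(E, C) = -2*C + 6*E (M(E, C) = -2*(-3*E + C) = -2*(C - 3*E) = -2*C + 6*E)
H(g, U) = -5 + g (H(g, U) = 1*(-5) + g = -5 + g)
T(j) = 5/3 - j/3 (T(j) = (-5 + j)/(-3) = (-5 + j)*(-⅓) = 5/3 - j/3)
(T(-1)*P(-2))*M(6, -2) = ((5/3 - ⅓*(-1))*2)*(-2*(-2) + 6*6) = ((5/3 + ⅓)*2)*(4 + 36) = (2*2)*40 = 4*40 = 160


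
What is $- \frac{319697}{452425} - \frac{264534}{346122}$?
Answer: $- \frac{38389326664}{26099040975} \approx -1.4709$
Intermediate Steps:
$- \frac{319697}{452425} - \frac{264534}{346122} = \left(-319697\right) \frac{1}{452425} - \frac{44089}{57687} = - \frac{319697}{452425} - \frac{44089}{57687} = - \frac{38389326664}{26099040975}$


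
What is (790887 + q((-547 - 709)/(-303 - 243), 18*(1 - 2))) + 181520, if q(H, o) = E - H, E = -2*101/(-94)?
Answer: 12476952274/12831 ≈ 9.7241e+5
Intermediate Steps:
E = 101/47 (E = -202*(-1/94) = 101/47 ≈ 2.1489)
q(H, o) = 101/47 - H
(790887 + q((-547 - 709)/(-303 - 243), 18*(1 - 2))) + 181520 = (790887 + (101/47 - (-547 - 709)/(-303 - 243))) + 181520 = (790887 + (101/47 - (-1256)/(-546))) + 181520 = (790887 + (101/47 - (-1256)*(-1)/546)) + 181520 = (790887 + (101/47 - 1*628/273)) + 181520 = (790887 + (101/47 - 628/273)) + 181520 = (790887 - 1943/12831) + 181520 = 10147869154/12831 + 181520 = 12476952274/12831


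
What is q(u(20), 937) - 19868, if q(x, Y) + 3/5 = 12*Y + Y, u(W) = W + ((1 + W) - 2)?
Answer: -38438/5 ≈ -7687.6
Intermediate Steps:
u(W) = -1 + 2*W (u(W) = W + (-1 + W) = -1 + 2*W)
q(x, Y) = -3/5 + 13*Y (q(x, Y) = -3/5 + (12*Y + Y) = -3/5 + 13*Y)
q(u(20), 937) - 19868 = (-3/5 + 13*937) - 19868 = (-3/5 + 12181) - 19868 = 60902/5 - 19868 = -38438/5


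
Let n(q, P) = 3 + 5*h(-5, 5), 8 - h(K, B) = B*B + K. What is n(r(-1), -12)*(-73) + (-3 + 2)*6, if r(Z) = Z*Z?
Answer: 4155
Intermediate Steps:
h(K, B) = 8 - K - B² (h(K, B) = 8 - (B*B + K) = 8 - (B² + K) = 8 - (K + B²) = 8 + (-K - B²) = 8 - K - B²)
r(Z) = Z²
n(q, P) = -57 (n(q, P) = 3 + 5*(8 - 1*(-5) - 1*5²) = 3 + 5*(8 + 5 - 1*25) = 3 + 5*(8 + 5 - 25) = 3 + 5*(-12) = 3 - 60 = -57)
n(r(-1), -12)*(-73) + (-3 + 2)*6 = -57*(-73) + (-3 + 2)*6 = 4161 - 1*6 = 4161 - 6 = 4155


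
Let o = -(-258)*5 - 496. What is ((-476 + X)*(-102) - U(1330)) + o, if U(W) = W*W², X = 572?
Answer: -2352645998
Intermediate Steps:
U(W) = W³
o = 794 (o = -258*(-5) - 496 = 1290 - 496 = 794)
((-476 + X)*(-102) - U(1330)) + o = ((-476 + 572)*(-102) - 1*1330³) + 794 = (96*(-102) - 1*2352637000) + 794 = (-9792 - 2352637000) + 794 = -2352646792 + 794 = -2352645998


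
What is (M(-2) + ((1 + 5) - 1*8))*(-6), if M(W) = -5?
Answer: 42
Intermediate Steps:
(M(-2) + ((1 + 5) - 1*8))*(-6) = (-5 + ((1 + 5) - 1*8))*(-6) = (-5 + (6 - 8))*(-6) = (-5 - 2)*(-6) = -7*(-6) = 42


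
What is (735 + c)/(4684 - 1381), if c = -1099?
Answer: -364/3303 ≈ -0.11020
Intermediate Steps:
(735 + c)/(4684 - 1381) = (735 - 1099)/(4684 - 1381) = -364/3303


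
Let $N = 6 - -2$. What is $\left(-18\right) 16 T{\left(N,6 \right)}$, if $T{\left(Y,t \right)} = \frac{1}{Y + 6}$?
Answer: $- \frac{144}{7} \approx -20.571$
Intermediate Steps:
$N = 8$ ($N = 6 + 2 = 8$)
$T{\left(Y,t \right)} = \frac{1}{6 + Y}$
$\left(-18\right) 16 T{\left(N,6 \right)} = \frac{\left(-18\right) 16}{6 + 8} = - \frac{288}{14} = \left(-288\right) \frac{1}{14} = - \frac{144}{7}$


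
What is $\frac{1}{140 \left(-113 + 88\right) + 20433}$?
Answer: $\frac{1}{16933} \approx 5.9056 \cdot 10^{-5}$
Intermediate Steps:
$\frac{1}{140 \left(-113 + 88\right) + 20433} = \frac{1}{140 \left(-25\right) + 20433} = \frac{1}{-3500 + 20433} = \frac{1}{16933}$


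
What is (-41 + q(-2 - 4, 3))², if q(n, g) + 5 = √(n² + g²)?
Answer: 2161 - 276*√5 ≈ 1543.8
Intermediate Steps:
q(n, g) = -5 + √(g² + n²) (q(n, g) = -5 + √(n² + g²) = -5 + √(g² + n²))
(-41 + q(-2 - 4, 3))² = (-41 + (-5 + √(3² + (-2 - 4)²)))² = (-41 + (-5 + √(9 + (-6)²)))² = (-41 + (-5 + √(9 + 36)))² = (-41 + (-5 + √45))² = (-41 + (-5 + 3*√5))² = (-46 + 3*√5)²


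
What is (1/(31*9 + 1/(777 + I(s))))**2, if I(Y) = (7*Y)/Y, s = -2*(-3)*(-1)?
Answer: 614656/47845875169 ≈ 1.2847e-5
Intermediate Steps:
s = -6 (s = 6*(-1) = -6)
I(Y) = 7
(1/(31*9 + 1/(777 + I(s))))**2 = (1/(31*9 + 1/(777 + 7)))**2 = (1/(279 + 1/784))**2 = (1/(218737/784))**2 = (784/218737)**2 = 614656/47845875169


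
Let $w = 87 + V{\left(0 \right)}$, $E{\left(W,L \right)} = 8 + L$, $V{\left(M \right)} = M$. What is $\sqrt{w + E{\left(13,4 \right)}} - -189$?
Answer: $189 + 3 \sqrt{11} \approx 198.95$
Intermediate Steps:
$w = 87$ ($w = 87 + 0 = 87$)
$\sqrt{w + E{\left(13,4 \right)}} - -189 = \sqrt{87 + \left(8 + 4\right)} - -189 = \sqrt{87 + 12} + 189 = \sqrt{99} + 189 = 3 \sqrt{11} + 189 = 189 + 3 \sqrt{11}$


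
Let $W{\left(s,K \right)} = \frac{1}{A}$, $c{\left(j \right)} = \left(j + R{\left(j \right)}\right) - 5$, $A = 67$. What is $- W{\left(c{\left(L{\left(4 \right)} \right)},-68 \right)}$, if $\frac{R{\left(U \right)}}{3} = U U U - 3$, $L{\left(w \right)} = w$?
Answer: $- \frac{1}{67} \approx -0.014925$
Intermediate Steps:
$R{\left(U \right)} = -9 + 3 U^{3}$ ($R{\left(U \right)} = 3 \left(U U U - 3\right) = 3 \left(U^{2} U - 3\right) = 3 \left(U^{3} - 3\right) = 3 \left(-3 + U^{3}\right) = -9 + 3 U^{3}$)
$c{\left(j \right)} = -14 + j + 3 j^{3}$ ($c{\left(j \right)} = \left(j + \left(-9 + 3 j^{3}\right)\right) - 5 = \left(-9 + j + 3 j^{3}\right) - 5 = -14 + j + 3 j^{3}$)
$W{\left(s,K \right)} = \frac{1}{67}$
$- W{\left(c{\left(L{\left(4 \right)} \right)},-68 \right)} = \left(-1\right) \frac{1}{67} = - \frac{1}{67}$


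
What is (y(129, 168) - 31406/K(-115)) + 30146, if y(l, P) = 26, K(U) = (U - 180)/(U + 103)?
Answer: 8523868/295 ≈ 28894.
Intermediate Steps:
K(U) = (-180 + U)/(103 + U)
(y(129, 168) - 31406/K(-115)) + 30146 = (26 - 31406*(103 - 115)/(-180 - 115)) + 30146 = (26 - 31406/(-295/(-12))) + 30146 = (26 - 31406/((-1/12*(-295)))) + 30146 = (26 - 31406/295/12) + 30146 = (26 - 31406*12/295) + 30146 = (26 - 376872/295) + 30146 = -369202/295 + 30146 = 8523868/295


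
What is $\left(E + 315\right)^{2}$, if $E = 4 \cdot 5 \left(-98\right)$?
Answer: $2706025$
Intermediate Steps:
$E = -1960$ ($E = 20 \left(-98\right) = -1960$)
$\left(E + 315\right)^{2} = \left(-1960 + 315\right)^{2} = \left(-1645\right)^{2} = 2706025$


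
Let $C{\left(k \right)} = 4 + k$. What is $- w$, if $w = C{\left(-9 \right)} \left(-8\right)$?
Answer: $-40$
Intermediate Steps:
$w = 40$ ($w = \left(4 - 9\right) \left(-8\right) = \left(-5\right) \left(-8\right) = 40$)
$- w = \left(-1\right) 40 = -40$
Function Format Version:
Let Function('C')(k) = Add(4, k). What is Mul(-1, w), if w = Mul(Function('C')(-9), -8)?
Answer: -40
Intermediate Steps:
w = 40 (w = Mul(Add(4, -9), -8) = Mul(-5, -8) = 40)
Mul(-1, w) = Mul(-1, 40) = -40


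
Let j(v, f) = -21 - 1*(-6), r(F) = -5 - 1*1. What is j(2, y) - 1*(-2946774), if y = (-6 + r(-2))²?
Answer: 2946759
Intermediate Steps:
r(F) = -6 (r(F) = -5 - 1 = -6)
y = 144 (y = (-6 - 6)² = (-12)² = 144)
j(v, f) = -15 (j(v, f) = -21 + 6 = -15)
j(2, y) - 1*(-2946774) = -15 - 1*(-2946774) = -15 + 2946774 = 2946759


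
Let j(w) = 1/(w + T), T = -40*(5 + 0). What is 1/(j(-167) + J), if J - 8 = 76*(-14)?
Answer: -367/387553 ≈ -0.00094697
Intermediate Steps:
J = -1056 (J = 8 + 76*(-14) = 8 - 1064 = -1056)
T = -200 (T = -40*5 = -200)
j(w) = 1/(-200 + w) (j(w) = 1/(w - 200) = 1/(-200 + w))
1/(j(-167) + J) = 1/(1/(-200 - 167) - 1056) = 1/(1/(-367) - 1056) = 1/(-1/367 - 1056) = 1/(-387553/367) = -367/387553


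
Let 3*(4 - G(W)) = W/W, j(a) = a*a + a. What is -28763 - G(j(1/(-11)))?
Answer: -86300/3 ≈ -28767.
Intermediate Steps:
j(a) = a + a² (j(a) = a² + a = a + a²)
G(W) = 11/3 (G(W) = 4 - W/(3*W) = 4 - ⅓*1 = 4 - ⅓ = 11/3)
-28763 - G(j(1/(-11))) = -28763 - 1*11/3 = -28763 - 11/3 = -86300/3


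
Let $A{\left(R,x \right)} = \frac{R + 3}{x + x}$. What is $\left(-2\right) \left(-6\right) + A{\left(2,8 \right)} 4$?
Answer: $\frac{53}{4} \approx 13.25$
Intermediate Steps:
$A{\left(R,x \right)} = \frac{3 + R}{2 x}$
$\left(-2\right) \left(-6\right) + A{\left(2,8 \right)} 4 = \left(-2\right) \left(-6\right) + \frac{3 + 2}{2 \cdot 8} \cdot 4 = 12 + \frac{1}{2} \cdot \frac{1}{8} \cdot 5 \cdot 4 = 12 + \frac{5}{16} \cdot 4 = 12 + \frac{5}{4} = \frac{53}{4}$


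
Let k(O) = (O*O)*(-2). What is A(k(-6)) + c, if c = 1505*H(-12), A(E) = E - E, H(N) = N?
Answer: -18060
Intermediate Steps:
k(O) = -2*O² (k(O) = O²*(-2) = -2*O²)
A(E) = 0
c = -18060 (c = 1505*(-12) = -18060)
A(k(-6)) + c = 0 - 18060 = -18060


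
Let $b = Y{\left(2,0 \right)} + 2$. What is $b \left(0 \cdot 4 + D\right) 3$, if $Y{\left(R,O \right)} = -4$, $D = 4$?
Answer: $-24$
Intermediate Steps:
$b = -2$ ($b = -4 + 2 = -2$)
$b \left(0 \cdot 4 + D\right) 3 = - 2 \left(0 \cdot 4 + 4\right) 3 = - 2 \left(0 + 4\right) 3 = \left(-2\right) 4 \cdot 3 = \left(-8\right) 3 = -24$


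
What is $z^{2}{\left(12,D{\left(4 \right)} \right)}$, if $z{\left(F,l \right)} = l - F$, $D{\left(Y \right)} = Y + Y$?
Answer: $16$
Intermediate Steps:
$D{\left(Y \right)} = 2 Y$
$z^{2}{\left(12,D{\left(4 \right)} \right)} = \left(2 \cdot 4 - 12\right)^{2} = \left(8 - 12\right)^{2} = \left(-4\right)^{2} = 16$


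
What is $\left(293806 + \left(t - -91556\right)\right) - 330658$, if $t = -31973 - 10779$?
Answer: $11952$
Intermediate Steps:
$t = -42752$ ($t = -31973 - 10779 = -42752$)
$\left(293806 + \left(t - -91556\right)\right) - 330658 = \left(293806 - -48804\right) - 330658 = \left(293806 + \left(-42752 + 91556\right)\right) - 330658 = \left(293806 + 48804\right) - 330658 = 342610 - 330658 = 11952$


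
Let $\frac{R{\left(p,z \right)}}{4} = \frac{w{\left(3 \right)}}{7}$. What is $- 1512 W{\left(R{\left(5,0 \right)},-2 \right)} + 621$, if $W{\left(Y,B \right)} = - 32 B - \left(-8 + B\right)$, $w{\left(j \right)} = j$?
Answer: $-111267$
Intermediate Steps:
$R{\left(p,z \right)} = \frac{12}{7}$ ($R{\left(p,z \right)} = 4 \cdot \frac{3}{7} = \frac{12}{7}$)
$W{\left(Y,B \right)} = 8 - 33 B$
$- 1512 W{\left(R{\left(5,0 \right)},-2 \right)} + 621 = - 1512 \left(8 - -66\right) + 621 = - 1512 \left(8 + 66\right) + 621 = \left(-1512\right) 74 + 621 = -111888 + 621 = -111267$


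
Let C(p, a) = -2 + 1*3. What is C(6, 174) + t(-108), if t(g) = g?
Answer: -107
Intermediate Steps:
C(p, a) = 1 (C(p, a) = -2 + 3 = 1)
C(6, 174) + t(-108) = 1 - 108 = -107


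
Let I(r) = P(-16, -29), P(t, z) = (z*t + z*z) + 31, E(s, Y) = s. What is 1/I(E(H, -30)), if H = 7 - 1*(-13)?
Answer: 1/1336 ≈ 0.00074850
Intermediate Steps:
H = 20 (H = 7 + 13 = 20)
P(t, z) = 31 + z² + t*z (P(t, z) = (t*z + z²) + 31 = (z² + t*z) + 31 = 31 + z² + t*z)
I(r) = 1336 (I(r) = 31 + (-29)² - 16*(-29) = 31 + 841 + 464 = 1336)
1/I(E(H, -30)) = 1/1336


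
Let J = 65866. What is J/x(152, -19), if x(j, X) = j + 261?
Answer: 65866/413 ≈ 159.48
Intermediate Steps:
x(j, X) = 261 + j
J/x(152, -19) = 65866/(261 + 152) = 65866/413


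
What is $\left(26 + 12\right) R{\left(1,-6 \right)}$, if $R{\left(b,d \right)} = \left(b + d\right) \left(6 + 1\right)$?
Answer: $-1330$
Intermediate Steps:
$R{\left(b,d \right)} = 7 b + 7 d$ ($R{\left(b,d \right)} = \left(b + d\right) 7 = 7 b + 7 d$)
$\left(26 + 12\right) R{\left(1,-6 \right)} = \left(26 + 12\right) \left(7 \cdot 1 + 7 \left(-6\right)\right) = 38 \left(7 - 42\right) = 38 \left(-35\right) = -1330$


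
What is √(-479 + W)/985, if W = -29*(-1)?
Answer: 3*I*√2/197 ≈ 0.021536*I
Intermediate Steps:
W = 29
√(-479 + W)/985 = √(-479 + 29)/985 = √(-450)*(1/985) = (15*I*√2)*(1/985) = 3*I*√2/197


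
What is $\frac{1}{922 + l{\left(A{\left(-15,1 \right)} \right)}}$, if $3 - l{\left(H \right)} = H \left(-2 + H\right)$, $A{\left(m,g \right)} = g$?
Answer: $\frac{1}{926} \approx 0.0010799$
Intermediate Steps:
$l{\left(H \right)} = 3 - H \left(-2 + H\right)$
$\frac{1}{922 + l{\left(A{\left(-15,1 \right)} \right)}} = \frac{1}{922 + \left(3 - 1^{2} + 2 \cdot 1\right)} = \frac{1}{922 + \left(3 - 1 + 2\right)} = \frac{1}{922 + 4} = \frac{1}{926}$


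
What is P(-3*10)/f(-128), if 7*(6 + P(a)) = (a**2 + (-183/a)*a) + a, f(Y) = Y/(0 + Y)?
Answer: 645/7 ≈ 92.143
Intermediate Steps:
f(Y) = 1 (f(Y) = Y/Y = 1)
P(a) = -225/7 + a/7 + a**2/7 (P(a) = -6 + ((a**2 + (-183/a)*a) + a)/7 = -6 + ((a**2 - 183) + a)/7 = -6 + ((-183 + a**2) + a)/7 = -6 + (-183 + a + a**2)/7 = -6 + (-183/7 + a/7 + a**2/7) = -225/7 + a/7 + a**2/7)
P(-3*10)/f(-128) = (-225/7 + (-3*10)/7 + (-3*10)**2/7)/1 = (-225/7 + (1/7)*(-30) + (1/7)*(-30)**2)*1 = (-225/7 - 30/7 + (1/7)*900)*1 = (-225/7 - 30/7 + 900/7)*1 = (645/7)*1 = 645/7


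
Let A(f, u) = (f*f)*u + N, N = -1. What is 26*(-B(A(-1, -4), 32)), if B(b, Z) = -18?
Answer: 468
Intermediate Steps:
A(f, u) = -1 + u*f**2 (A(f, u) = (f*f)*u - 1 = f**2*u - 1 = u*f**2 - 1 = -1 + u*f**2)
26*(-B(A(-1, -4), 32)) = 26*(-1*(-18)) = 26*18 = 468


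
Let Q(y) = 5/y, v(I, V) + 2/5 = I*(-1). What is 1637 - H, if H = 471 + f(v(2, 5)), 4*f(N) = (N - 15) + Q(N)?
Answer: 281009/240 ≈ 1170.9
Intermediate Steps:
v(I, V) = -⅖ - I (v(I, V) = -⅖ + I*(-1) = -⅖ - I)
f(N) = -15/4 + N/4 + 5/(4*N) (f(N) = ((N - 15) + 5/N)/4 = ((-15 + N) + 5/N)/4 = (-15 + N + 5/N)/4 = -15/4 + N/4 + 5/(4*N))
H = 111871/240 (H = 471 + (5 + (-⅖ - 1*2)*(-15 + (-⅖ - 1*2)))/(4*(-⅖ - 1*2)) = 471 + (5 + (-⅖ - 2)*(-15 + (-⅖ - 2)))/(4*(-⅖ - 2)) = 471 + (5 - 12*(-15 - 12/5)/5)/(4*(-12/5)) = 471 + (¼)*(-5/12)*(5 - 12/5*(-87/5)) = 471 + (¼)*(-5/12)*(5 + 1044/25) = 471 + (¼)*(-5/12)*(1169/25) = 471 - 1169/240 = 111871/240 ≈ 466.13)
1637 - H = 1637 - 1*111871/240 = 1637 - 111871/240 = 281009/240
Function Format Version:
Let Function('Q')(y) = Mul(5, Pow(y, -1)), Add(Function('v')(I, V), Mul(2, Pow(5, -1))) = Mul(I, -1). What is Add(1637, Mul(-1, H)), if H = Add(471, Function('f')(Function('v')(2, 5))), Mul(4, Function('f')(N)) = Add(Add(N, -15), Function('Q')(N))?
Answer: Rational(281009, 240) ≈ 1170.9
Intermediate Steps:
Function('v')(I, V) = Add(Rational(-2, 5), Mul(-1, I)) (Function('v')(I, V) = Add(Rational(-2, 5), Mul(I, -1)) = Add(Rational(-2, 5), Mul(-1, I)))
Function('f')(N) = Add(Rational(-15, 4), Mul(Rational(1, 4), N), Mul(Rational(5, 4), Pow(N, -1))) (Function('f')(N) = Mul(Rational(1, 4), Add(Add(N, -15), Mul(5, Pow(N, -1)))) = Mul(Rational(1, 4), Add(Add(-15, N), Mul(5, Pow(N, -1)))) = Mul(Rational(1, 4), Add(-15, N, Mul(5, Pow(N, -1)))) = Add(Rational(-15, 4), Mul(Rational(1, 4), N), Mul(Rational(5, 4), Pow(N, -1))))
H = Rational(111871, 240) (H = Add(471, Mul(Rational(1, 4), Pow(Add(Rational(-2, 5), Mul(-1, 2)), -1), Add(5, Mul(Add(Rational(-2, 5), Mul(-1, 2)), Add(-15, Add(Rational(-2, 5), Mul(-1, 2))))))) = Add(471, Mul(Rational(1, 4), Pow(Add(Rational(-2, 5), -2), -1), Add(5, Mul(Add(Rational(-2, 5), -2), Add(-15, Add(Rational(-2, 5), -2)))))) = Add(471, Mul(Rational(1, 4), Pow(Rational(-12, 5), -1), Add(5, Mul(Rational(-12, 5), Add(-15, Rational(-12, 5)))))) = Add(471, Mul(Rational(1, 4), Rational(-5, 12), Add(5, Mul(Rational(-12, 5), Rational(-87, 5))))) = Add(471, Mul(Rational(1, 4), Rational(-5, 12), Add(5, Rational(1044, 25)))) = Add(471, Mul(Rational(1, 4), Rational(-5, 12), Rational(1169, 25))) = Add(471, Rational(-1169, 240)) = Rational(111871, 240) ≈ 466.13)
Add(1637, Mul(-1, H)) = Add(1637, Mul(-1, Rational(111871, 240))) = Add(1637, Rational(-111871, 240)) = Rational(281009, 240)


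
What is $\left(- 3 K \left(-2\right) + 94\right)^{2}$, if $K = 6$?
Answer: $16900$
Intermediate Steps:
$\left(- 3 K \left(-2\right) + 94\right)^{2} = \left(\left(-3\right) 6 \left(-2\right) + 94\right)^{2} = \left(\left(-18\right) \left(-2\right) + 94\right)^{2} = \left(36 + 94\right)^{2} = 130^{2} = 16900$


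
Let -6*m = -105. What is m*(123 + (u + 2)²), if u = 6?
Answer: 6545/2 ≈ 3272.5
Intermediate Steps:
m = 35/2 (m = -⅙*(-105) = 35/2 ≈ 17.500)
m*(123 + (u + 2)²) = 35*(123 + (6 + 2)²)/2 = 35*(123 + 8²)/2 = 35*(123 + 64)/2 = (35/2)*187 = 6545/2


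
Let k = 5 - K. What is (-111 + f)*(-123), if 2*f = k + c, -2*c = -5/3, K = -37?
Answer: 44075/4 ≈ 11019.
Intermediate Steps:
c = ⅚ (c = -(-5)/(2*3) = -½*(-5/3) = ⅚ ≈ 0.83333)
k = 42 (k = 5 - 1*(-37) = 5 + 37 = 42)
f = 257/12 (f = (42 + ⅚)/2 = (½)*(257/6) = 257/12 ≈ 21.417)
(-111 + f)*(-123) = (-111 + 257/12)*(-123) = -1075/12*(-123) = 44075/4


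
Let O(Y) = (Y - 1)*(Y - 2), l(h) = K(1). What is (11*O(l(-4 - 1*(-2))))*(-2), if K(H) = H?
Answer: 0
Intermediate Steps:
l(h) = 1
O(Y) = (-1 + Y)*(-2 + Y)
(11*O(l(-4 - 1*(-2))))*(-2) = (11*(2 + 1² - 3*1))*(-2) = (11*(2 + 1 - 3))*(-2) = (11*0)*(-2) = 0*(-2) = 0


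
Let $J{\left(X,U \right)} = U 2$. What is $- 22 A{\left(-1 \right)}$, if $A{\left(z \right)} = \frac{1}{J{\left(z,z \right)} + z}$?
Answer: $\frac{22}{3} \approx 7.3333$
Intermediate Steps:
$J{\left(X,U \right)} = 2 U$
$A{\left(z \right)} = \frac{1}{3 z}$ ($A{\left(z \right)} = \frac{1}{2 z + z} = \frac{1}{3 z}$)
$- 22 A{\left(-1 \right)} = - 22 \frac{1}{3 \left(-1\right)} = - 22 \cdot \frac{1}{3} \left(-1\right) = \left(-22\right) \left(- \frac{1}{3}\right) = \frac{22}{3}$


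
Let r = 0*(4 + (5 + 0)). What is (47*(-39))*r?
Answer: 0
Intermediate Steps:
r = 0 (r = 0*(4 + 5) = 0*9 = 0)
(47*(-39))*r = (47*(-39))*0 = -1833*0 = 0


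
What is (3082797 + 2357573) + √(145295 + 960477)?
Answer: 5440370 + 2*√276443 ≈ 5.4414e+6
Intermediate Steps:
(3082797 + 2357573) + √(145295 + 960477) = 5440370 + √1105772 = 5440370 + 2*√276443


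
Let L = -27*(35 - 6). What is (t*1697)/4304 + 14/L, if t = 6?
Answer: 3956125/1685016 ≈ 2.3478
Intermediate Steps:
L = -783 (L = -27*29 = -783)
(t*1697)/4304 + 14/L = (6*1697)/4304 + 14/(-783) = 10182*(1/4304) + 14*(-1/783) = 5091/2152 - 14/783 = 3956125/1685016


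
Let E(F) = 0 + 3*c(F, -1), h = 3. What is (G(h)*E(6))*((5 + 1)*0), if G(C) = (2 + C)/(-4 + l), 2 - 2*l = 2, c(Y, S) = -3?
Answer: 0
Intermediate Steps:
l = 0 (l = 1 - ½*2 = 1 - 1 = 0)
E(F) = -9 (E(F) = 0 + 3*(-3) = 0 - 9 = -9)
G(C) = -½ - C/4 (G(C) = (2 + C)/(-4 + 0) = (2 + C)/(-4) = (2 + C)*(-¼) = -½ - C/4)
(G(h)*E(6))*((5 + 1)*0) = ((-½ - ¼*3)*(-9))*((5 + 1)*0) = ((-½ - ¾)*(-9))*(6*0) = -5/4*(-9)*0 = (45/4)*0 = 0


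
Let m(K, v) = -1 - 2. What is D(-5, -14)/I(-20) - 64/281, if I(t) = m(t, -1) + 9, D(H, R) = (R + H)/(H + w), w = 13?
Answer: -8411/13488 ≈ -0.62359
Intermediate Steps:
m(K, v) = -3
D(H, R) = (H + R)/(13 + H) (D(H, R) = (R + H)/(H + 13) = (H + R)/(13 + H))
I(t) = 6 (I(t) = -3 + 9 = 6)
D(-5, -14)/I(-20) - 64/281 = ((-5 - 14)/(13 - 5))/6 - 64/281 = (-19/8)*(⅙) - 64*1/281 = ((⅛)*(-19))*(⅙) - 64/281 = -19/8*⅙ - 64/281 = -19/48 - 64/281 = -8411/13488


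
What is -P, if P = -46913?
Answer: 46913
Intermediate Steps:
-P = -1*(-46913) = 46913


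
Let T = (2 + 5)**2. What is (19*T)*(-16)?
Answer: -14896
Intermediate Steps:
T = 49 (T = 7**2 = 49)
(19*T)*(-16) = (19*49)*(-16) = 931*(-16) = -14896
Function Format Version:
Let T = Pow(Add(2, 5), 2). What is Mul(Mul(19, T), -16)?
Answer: -14896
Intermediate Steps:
T = 49 (T = Pow(7, 2) = 49)
Mul(Mul(19, T), -16) = Mul(Mul(19, 49), -16) = Mul(931, -16) = -14896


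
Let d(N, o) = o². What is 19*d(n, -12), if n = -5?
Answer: 2736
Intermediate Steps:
19*d(n, -12) = 19*(-12)² = 19*144 = 2736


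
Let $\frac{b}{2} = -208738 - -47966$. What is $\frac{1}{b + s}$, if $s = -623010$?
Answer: $- \frac{1}{944554} \approx -1.0587 \cdot 10^{-6}$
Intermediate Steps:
$b = -321544$ ($b = 2 \left(-208738 - -47966\right) = 2 \left(-208738 + 47966\right) = 2 \left(-160772\right) = -321544$)
$\frac{1}{b + s} = \frac{1}{-321544 - 623010} = \frac{1}{-944554} = - \frac{1}{944554}$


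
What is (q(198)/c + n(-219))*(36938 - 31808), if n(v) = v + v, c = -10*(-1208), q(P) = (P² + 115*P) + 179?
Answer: -2682419031/1208 ≈ -2.2205e+6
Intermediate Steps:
q(P) = 179 + P² + 115*P
c = 12080
n(v) = 2*v
(q(198)/c + n(-219))*(36938 - 31808) = ((179 + 198² + 115*198)/12080 + 2*(-219))*(36938 - 31808) = ((179 + 39204 + 22770)*(1/12080) - 438)*5130 = (62153*(1/12080) - 438)*5130 = (62153/12080 - 438)*5130 = -5228887/12080*5130 = -2682419031/1208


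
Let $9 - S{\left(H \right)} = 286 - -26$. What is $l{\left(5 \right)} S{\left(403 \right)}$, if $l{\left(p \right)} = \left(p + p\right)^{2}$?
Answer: $-30300$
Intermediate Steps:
$S{\left(H \right)} = -303$ ($S{\left(H \right)} = 9 - \left(286 - -26\right) = 9 - \left(286 + 26\right) = 9 - 312 = -303$)
$l{\left(p \right)} = 4 p^{2}$ ($l{\left(p \right)} = \left(2 p\right)^{2} = 4 p^{2}$)
$l{\left(5 \right)} S{\left(403 \right)} = 4 \cdot 5^{2} \left(-303\right) = 4 \cdot 25 \left(-303\right) = 100 \left(-303\right) = -30300$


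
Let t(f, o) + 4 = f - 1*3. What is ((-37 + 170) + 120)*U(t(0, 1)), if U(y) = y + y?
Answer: -3542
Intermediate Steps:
t(f, o) = -7 + f (t(f, o) = -4 + (f - 1*3) = -4 + (f - 3) = -4 + (-3 + f) = -7 + f)
U(y) = 2*y
((-37 + 170) + 120)*U(t(0, 1)) = ((-37 + 170) + 120)*(2*(-7 + 0)) = (133 + 120)*(2*(-7)) = 253*(-14) = -3542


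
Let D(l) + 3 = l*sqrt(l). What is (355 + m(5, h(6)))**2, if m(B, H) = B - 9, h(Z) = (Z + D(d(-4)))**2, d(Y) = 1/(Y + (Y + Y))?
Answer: 123201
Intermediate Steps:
d(Y) = 1/(3*Y) (d(Y) = 1/(Y + 2*Y) = 1/(3*Y))
D(l) = -3 + l**(3/2) (D(l) = -3 + l*sqrt(l) = -3 + l**(3/2))
h(Z) = (-3 + Z - I*sqrt(3)/72)**2 (h(Z) = (Z + (-3 + ((1/3)/(-4))**(3/2)))**2 = (Z + (-3 + ((1/3)*(-1/4))**(3/2)))**2 = (Z + (-3 + (-1/12)**(3/2)))**2 = (Z + (-3 - I*sqrt(3)/72))**2 = (-3 + Z - I*sqrt(3)/72)**2)
m(B, H) = -9 + B
(355 + m(5, h(6)))**2 = (355 + (-9 + 5))**2 = (355 - 4)**2 = 351**2 = 123201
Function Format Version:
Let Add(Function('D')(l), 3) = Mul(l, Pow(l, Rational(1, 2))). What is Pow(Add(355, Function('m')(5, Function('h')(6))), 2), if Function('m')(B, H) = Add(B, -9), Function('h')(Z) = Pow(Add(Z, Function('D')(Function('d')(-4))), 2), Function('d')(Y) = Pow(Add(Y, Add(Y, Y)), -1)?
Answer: 123201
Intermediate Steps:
Function('d')(Y) = Mul(Rational(1, 3), Pow(Y, -1)) (Function('d')(Y) = Pow(Add(Y, Mul(2, Y)), -1) = Pow(Mul(3, Y), -1) = Mul(Rational(1, 3), Pow(Y, -1)))
Function('D')(l) = Add(-3, Pow(l, Rational(3, 2))) (Function('D')(l) = Add(-3, Mul(l, Pow(l, Rational(1, 2)))) = Add(-3, Pow(l, Rational(3, 2))))
Function('h')(Z) = Pow(Add(-3, Z, Mul(Rational(-1, 72), I, Pow(3, Rational(1, 2)))), 2) (Function('h')(Z) = Pow(Add(Z, Add(-3, Pow(Mul(Rational(1, 3), Pow(-4, -1)), Rational(3, 2)))), 2) = Pow(Add(Z, Add(-3, Pow(Mul(Rational(1, 3), Rational(-1, 4)), Rational(3, 2)))), 2) = Pow(Add(Z, Add(-3, Pow(Rational(-1, 12), Rational(3, 2)))), 2) = Pow(Add(Z, Add(-3, Mul(Rational(-1, 72), I, Pow(3, Rational(1, 2))))), 2) = Pow(Add(-3, Z, Mul(Rational(-1, 72), I, Pow(3, Rational(1, 2)))), 2))
Function('m')(B, H) = Add(-9, B)
Pow(Add(355, Function('m')(5, Function('h')(6))), 2) = Pow(Add(355, Add(-9, 5)), 2) = Pow(Add(355, -4), 2) = Pow(351, 2) = 123201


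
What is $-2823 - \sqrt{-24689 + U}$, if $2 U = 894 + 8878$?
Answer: $-2823 - i \sqrt{19803} \approx -2823.0 - 140.72 i$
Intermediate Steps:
$U = 4886$ ($U = \frac{894 + 8878}{2} = \frac{1}{2} \cdot 9772 = 4886$)
$-2823 - \sqrt{-24689 + U} = -2823 - \sqrt{-24689 + 4886} = -2823 - \sqrt{-19803} = -2823 - i \sqrt{19803}$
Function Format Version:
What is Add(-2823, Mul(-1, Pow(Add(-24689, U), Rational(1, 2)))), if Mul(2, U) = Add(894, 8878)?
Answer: Add(-2823, Mul(-1, I, Pow(19803, Rational(1, 2)))) ≈ Add(-2823.0, Mul(-140.72, I))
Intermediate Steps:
U = 4886 (U = Mul(Rational(1, 2), Add(894, 8878)) = Mul(Rational(1, 2), 9772) = 4886)
Add(-2823, Mul(-1, Pow(Add(-24689, U), Rational(1, 2)))) = Add(-2823, Mul(-1, Pow(Add(-24689, 4886), Rational(1, 2)))) = Add(-2823, Mul(-1, Pow(-19803, Rational(1, 2)))) = Add(-2823, Mul(-1, Mul(I, Pow(19803, Rational(1, 2))))) = Add(-2823, Mul(-1, I, Pow(19803, Rational(1, 2))))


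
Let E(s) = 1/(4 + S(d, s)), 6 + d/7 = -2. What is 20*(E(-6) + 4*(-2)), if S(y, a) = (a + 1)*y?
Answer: -11355/71 ≈ -159.93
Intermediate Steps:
d = -56 (d = -42 + 7*(-2) = -42 - 14 = -56)
S(y, a) = y*(1 + a) (S(y, a) = (1 + a)*y = y*(1 + a))
E(s) = 1/(-52 - 56*s) (E(s) = 1/(4 - 56*(1 + s)) = 1/(4 + (-56 - 56*s)) = 1/(-52 - 56*s))
20*(E(-6) + 4*(-2)) = 20*(-1/(52 + 56*(-6)) + 4*(-2)) = 20*(-1/(52 - 336) - 8) = 20*(-1/(-284) - 8) = 20*(-1*(-1/284) - 8) = 20*(1/284 - 8) = 20*(-2271/284) = -11355/71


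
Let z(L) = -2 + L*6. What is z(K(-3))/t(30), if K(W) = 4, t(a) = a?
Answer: 11/15 ≈ 0.73333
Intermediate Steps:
z(L) = -2 + 6*L
z(K(-3))/t(30) = (-2 + 6*4)/30 = (-2 + 24)*(1/30) = 22*(1/30) = 11/15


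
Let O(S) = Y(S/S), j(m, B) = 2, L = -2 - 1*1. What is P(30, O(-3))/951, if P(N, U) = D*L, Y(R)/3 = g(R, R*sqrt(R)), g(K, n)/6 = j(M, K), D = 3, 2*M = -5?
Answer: -3/317 ≈ -0.0094637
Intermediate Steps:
M = -5/2 (M = (1/2)*(-5) = -5/2 ≈ -2.5000)
L = -3 (L = -2 - 1 = -3)
g(K, n) = 12 (g(K, n) = 6*2 = 12)
Y(R) = 36 (Y(R) = 3*12 = 36)
O(S) = 36
P(N, U) = -9 (P(N, U) = 3*(-3) = -9)
P(30, O(-3))/951 = -9/951 = -9*1/951 = -3/317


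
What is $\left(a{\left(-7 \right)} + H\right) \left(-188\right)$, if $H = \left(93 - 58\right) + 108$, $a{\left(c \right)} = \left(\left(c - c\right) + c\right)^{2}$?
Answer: $-36096$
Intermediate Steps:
$a{\left(c \right)} = c^{2}$ ($a{\left(c \right)} = \left(0 + c\right)^{2} = c^{2}$)
$H = 143$ ($H = 35 + 108 = 143$)
$\left(a{\left(-7 \right)} + H\right) \left(-188\right) = \left(\left(-7\right)^{2} + 143\right) \left(-188\right) = \left(49 + 143\right) \left(-188\right) = 192 \left(-188\right) = -36096$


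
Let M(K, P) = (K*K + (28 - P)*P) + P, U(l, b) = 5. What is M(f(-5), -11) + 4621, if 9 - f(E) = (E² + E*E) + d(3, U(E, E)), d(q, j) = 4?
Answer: 6206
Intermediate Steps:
f(E) = 5 - 2*E² (f(E) = 9 - ((E² + E*E) + 4) = 9 - ((E² + E²) + 4) = 9 - (2*E² + 4) = 9 - (4 + 2*E²) = 9 + (-4 - 2*E²) = 5 - 2*E²)
M(K, P) = P + K² + P*(28 - P) (M(K, P) = (K² + P*(28 - P)) + P = P + K² + P*(28 - P))
M(f(-5), -11) + 4621 = ((5 - 2*(-5)²)² - 1*(-11)² + 29*(-11)) + 4621 = ((5 - 2*25)² - 1*121 - 319) + 4621 = ((5 - 50)² - 121 - 319) + 4621 = ((-45)² - 121 - 319) + 4621 = (2025 - 121 - 319) + 4621 = 1585 + 4621 = 6206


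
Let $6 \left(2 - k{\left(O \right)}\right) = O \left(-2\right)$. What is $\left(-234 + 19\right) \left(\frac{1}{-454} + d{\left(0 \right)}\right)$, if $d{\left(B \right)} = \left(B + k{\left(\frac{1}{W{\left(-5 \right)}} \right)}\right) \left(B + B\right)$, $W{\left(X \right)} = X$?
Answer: $\frac{215}{454} \approx 0.47357$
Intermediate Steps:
$k{\left(O \right)} = 2 + \frac{O}{3}$ ($k{\left(O \right)} = 2 - \frac{O \left(-2\right)}{6} = 2 - \frac{\left(-2\right) O}{6} = 2 + \frac{O}{3}$)
$d{\left(B \right)} = 2 B \left(\frac{29}{15} + B\right)$ ($d{\left(B \right)} = \left(B + \left(2 + \frac{1}{3 \left(-5\right)}\right)\right) \left(B + B\right) = \left(B + \left(2 + \frac{1}{3} \left(- \frac{1}{5}\right)\right)\right) 2 B = \left(B + \left(2 - \frac{1}{15}\right)\right) 2 B = \left(B + \frac{29}{15}\right) 2 B = \left(\frac{29}{15} + B\right) 2 B = 2 B \left(\frac{29}{15} + B\right)$)
$\left(-234 + 19\right) \left(\frac{1}{-454} + d{\left(0 \right)}\right) = \left(-234 + 19\right) \left(\frac{1}{-454} + \frac{2}{15} \cdot 0 \left(29 + 15 \cdot 0\right)\right) = - 215 \left(- \frac{1}{454} + \frac{2}{15} \cdot 0 \left(29 + 0\right)\right) = - 215 \left(- \frac{1}{454} + \frac{2}{15} \cdot 0 \cdot 29\right) = - 215 \left(- \frac{1}{454} + 0\right) = \left(-215\right) \left(- \frac{1}{454}\right) = \frac{215}{454}$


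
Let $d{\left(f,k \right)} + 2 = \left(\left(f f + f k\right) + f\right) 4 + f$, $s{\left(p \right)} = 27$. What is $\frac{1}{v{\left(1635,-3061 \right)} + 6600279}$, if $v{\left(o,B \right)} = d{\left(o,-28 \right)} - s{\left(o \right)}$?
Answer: $\frac{1}{17118205} \approx 5.8417 \cdot 10^{-8}$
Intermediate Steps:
$d{\left(f,k \right)} = -2 + 4 f^{2} + 5 f + 4 f k$ ($d{\left(f,k \right)} = -2 + \left(\left(\left(f f + f k\right) + f\right) 4 + f\right) = -2 + \left(\left(\left(f^{2} + f k\right) + f\right) 4 + f\right) = -2 + \left(\left(f + f^{2} + f k\right) 4 + f\right) = -2 + \left(\left(4 f + 4 f^{2} + 4 f k\right) + f\right) = -2 + \left(4 f^{2} + 5 f + 4 f k\right) = -2 + 4 f^{2} + 5 f + 4 f k$)
$v{\left(o,B \right)} = -29 - 107 o + 4 o^{2}$ ($v{\left(o,B \right)} = \left(-2 + 4 o^{2} + 5 o + 4 o \left(-28\right)\right) - 27 = \left(-2 + 4 o^{2} + 5 o - 112 o\right) - 27 = \left(-2 - 107 o + 4 o^{2}\right) - 27 = -29 - 107 o + 4 o^{2}$)
$\frac{1}{v{\left(1635,-3061 \right)} + 6600279} = \frac{1}{\left(-29 - 174945 + 4 \cdot 1635^{2}\right) + 6600279} = \frac{1}{\left(-29 - 174945 + 4 \cdot 2673225\right) + 6600279} = \frac{1}{\left(-29 - 174945 + 10692900\right) + 6600279} = \frac{1}{10517926 + 6600279} = \frac{1}{17118205}$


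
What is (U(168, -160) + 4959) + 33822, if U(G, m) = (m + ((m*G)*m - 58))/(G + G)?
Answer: 8665499/168 ≈ 51580.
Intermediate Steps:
U(G, m) = (-58 + m + G*m²)/(2*G) (U(G, m) = (m + ((G*m)*m - 58))/((2*G)) = (m + (G*m² - 58))*(1/(2*G)) = (m + (-58 + G*m²))*(1/(2*G)) = (-58 + m + G*m²)*(1/(2*G)) = (-58 + m + G*m²)/(2*G))
(U(168, -160) + 4959) + 33822 = ((½)*(-58 - 160 + 168*(-160)²)/168 + 4959) + 33822 = ((½)*(1/168)*(-58 - 160 + 168*25600) + 4959) + 33822 = ((½)*(1/168)*(-58 - 160 + 4300800) + 4959) + 33822 = ((½)*(1/168)*4300582 + 4959) + 33822 = (2150291/168 + 4959) + 33822 = 2983403/168 + 33822 = 8665499/168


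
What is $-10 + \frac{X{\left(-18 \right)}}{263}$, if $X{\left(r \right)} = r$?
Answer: $- \frac{2648}{263} \approx -10.068$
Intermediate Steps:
$-10 + \frac{X{\left(-18 \right)}}{263} = -10 + \frac{1}{263} \left(-18\right) = -10 - \frac{18}{263} = - \frac{2648}{263}$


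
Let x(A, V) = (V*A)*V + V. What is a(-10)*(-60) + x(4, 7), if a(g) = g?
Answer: 803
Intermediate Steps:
x(A, V) = V + A*V² (x(A, V) = (A*V)*V + V = A*V² + V = V + A*V²)
a(-10)*(-60) + x(4, 7) = -10*(-60) + 7*(1 + 4*7) = 600 + 7*(1 + 28) = 600 + 7*29 = 600 + 203 = 803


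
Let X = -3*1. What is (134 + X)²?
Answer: 17161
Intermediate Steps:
X = -3
(134 + X)² = (134 - 3)² = 131² = 17161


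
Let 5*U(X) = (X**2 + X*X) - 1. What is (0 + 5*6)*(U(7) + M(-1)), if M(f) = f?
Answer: 552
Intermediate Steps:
U(X) = -1/5 + 2*X**2/5 (U(X) = ((X**2 + X*X) - 1)/5 = ((X**2 + X**2) - 1)/5 = (2*X**2 - 1)/5 = (-1 + 2*X**2)/5 = -1/5 + 2*X**2/5)
(0 + 5*6)*(U(7) + M(-1)) = (0 + 5*6)*((-1/5 + (2/5)*7**2) - 1) = (0 + 30)*((-1/5 + (2/5)*49) - 1) = 30*((-1/5 + 98/5) - 1) = 30*(97/5 - 1) = 30*(92/5) = 552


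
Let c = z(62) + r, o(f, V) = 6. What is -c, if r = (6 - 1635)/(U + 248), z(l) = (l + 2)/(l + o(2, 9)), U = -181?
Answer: 26621/1139 ≈ 23.372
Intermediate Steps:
z(l) = (2 + l)/(6 + l) (z(l) = (l + 2)/(l + 6) = (2 + l)/(6 + l))
r = -1629/67 (r = (6 - 1635)/(-181 + 248) = -1629/67 ≈ -24.313)
c = -26621/1139 (c = (2 + 62)/(6 + 62) - 1629/67 = 64/68 - 1629/67 = (1/68)*64 - 1629/67 = 16/17 - 1629/67 = -26621/1139 ≈ -23.372)
-c = -1*(-26621/1139) = 26621/1139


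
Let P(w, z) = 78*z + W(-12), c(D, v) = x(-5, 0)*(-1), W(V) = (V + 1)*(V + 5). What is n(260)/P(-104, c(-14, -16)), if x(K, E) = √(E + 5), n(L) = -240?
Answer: 18480/24491 + 18720*√5/24491 ≈ 2.4637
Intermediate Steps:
W(V) = (1 + V)*(5 + V)
x(K, E) = √(5 + E)
c(D, v) = -√5 (c(D, v) = √(5 + 0)*(-1) = √5*(-1) = -√5)
P(w, z) = 77 + 78*z (P(w, z) = 78*z + (5 + (-12)² + 6*(-12)) = 78*z + (5 + 144 - 72) = 78*z + 77 = 77 + 78*z)
n(260)/P(-104, c(-14, -16)) = -240/(77 + 78*(-√5)) = -240/(77 - 78*√5)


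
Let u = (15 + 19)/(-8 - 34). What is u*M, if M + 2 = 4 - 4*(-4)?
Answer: -102/7 ≈ -14.571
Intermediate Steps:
u = -17/21 (u = 34/(-42) = 34*(-1/42) = -17/21 ≈ -0.80952)
M = 18 (M = -2 + (4 - 4*(-4)) = -2 + (4 + 16) = -2 + 20 = 18)
u*M = -17/21*18 = -102/7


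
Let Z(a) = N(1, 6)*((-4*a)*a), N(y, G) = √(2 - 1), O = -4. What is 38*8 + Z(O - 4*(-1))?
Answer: 304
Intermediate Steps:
N(y, G) = 1 (N(y, G) = √1 = 1)
Z(a) = -4*a² (Z(a) = 1*((-4*a)*a) = 1*(-4*a²) = -4*a²)
38*8 + Z(O - 4*(-1)) = 38*8 - 4*(-4 - 4*(-1))² = 304 - 4*(-4 + 4)² = 304 - 4*0² = 304 - 4*0 = 304 + 0 = 304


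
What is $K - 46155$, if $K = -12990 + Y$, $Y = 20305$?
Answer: $-38840$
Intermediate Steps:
$K = 7315$ ($K = -12990 + 20305 = 7315$)
$K - 46155 = 7315 - 46155 = -38840$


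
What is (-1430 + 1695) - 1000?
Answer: -735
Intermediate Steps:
(-1430 + 1695) - 1000 = 265 - 1000 = -735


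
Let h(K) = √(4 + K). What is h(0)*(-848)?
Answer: -1696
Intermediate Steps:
h(0)*(-848) = √(4 + 0)*(-848) = √4*(-848) = 2*(-848) = -1696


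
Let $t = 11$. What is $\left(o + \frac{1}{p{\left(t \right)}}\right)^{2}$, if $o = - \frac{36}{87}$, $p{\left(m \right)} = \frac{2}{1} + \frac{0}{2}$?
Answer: $\frac{25}{3364} \approx 0.0074316$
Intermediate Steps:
$p{\left(m \right)} = 2$ ($p{\left(m \right)} = 2 \cdot 1 + 0 \cdot \frac{1}{2} = 2 + 0 = 2$)
$o = - \frac{12}{29}$ ($o = \left(-36\right) \frac{1}{87} = - \frac{12}{29} \approx -0.41379$)
$\left(o + \frac{1}{p{\left(t \right)}}\right)^{2} = \left(- \frac{12}{29} + \frac{1}{2}\right)^{2} = \left(\frac{5}{58}\right)^{2} = \frac{25}{3364}$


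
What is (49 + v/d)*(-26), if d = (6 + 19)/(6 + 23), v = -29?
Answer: -9984/25 ≈ -399.36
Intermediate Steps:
d = 25/29 ≈ 0.86207
(49 + v/d)*(-26) = (49 - 29/25/29)*(-26) = (49 - 29*29/25)*(-26) = (49 - 841/25)*(-26) = (384/25)*(-26) = -9984/25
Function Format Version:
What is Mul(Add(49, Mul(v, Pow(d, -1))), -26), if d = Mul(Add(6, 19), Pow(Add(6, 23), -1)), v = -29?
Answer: Rational(-9984, 25) ≈ -399.36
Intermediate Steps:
d = Rational(25, 29) (d = Mul(25, Pow(29, -1)) = Mul(25, Rational(1, 29)) = Rational(25, 29) ≈ 0.86207)
Mul(Add(49, Mul(v, Pow(d, -1))), -26) = Mul(Add(49, Mul(-29, Pow(Rational(25, 29), -1))), -26) = Mul(Add(49, Mul(-29, Rational(29, 25))), -26) = Mul(Add(49, Rational(-841, 25)), -26) = Mul(Rational(384, 25), -26) = Rational(-9984, 25)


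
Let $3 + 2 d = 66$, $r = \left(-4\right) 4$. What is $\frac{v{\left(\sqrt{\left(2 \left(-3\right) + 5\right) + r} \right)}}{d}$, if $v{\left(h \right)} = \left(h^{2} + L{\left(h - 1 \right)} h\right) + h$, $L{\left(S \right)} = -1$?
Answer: $- \frac{34}{63} \approx -0.53968$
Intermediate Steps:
$r = -16$
$d = \frac{63}{2}$ ($d = - \frac{3}{2} + \frac{1}{2} \cdot 66 = - \frac{3}{2} + 33 = \frac{63}{2} \approx 31.5$)
$v{\left(h \right)} = h^{2}$ ($v{\left(h \right)} = \left(h^{2} - h\right) + h = h^{2}$)
$\frac{v{\left(\sqrt{\left(2 \left(-3\right) + 5\right) + r} \right)}}{d} = \frac{\left(\sqrt{\left(2 \left(-3\right) + 5\right) - 16}\right)^{2}}{\frac{63}{2}} = \left(\sqrt{\left(-6 + 5\right) - 16}\right)^{2} \cdot \frac{2}{63} = \left(\sqrt{-1 - 16}\right)^{2} \cdot \frac{2}{63} = \left(\sqrt{-17}\right)^{2} \cdot \frac{2}{63} = \left(i \sqrt{17}\right)^{2} \cdot \frac{2}{63} = \left(-17\right) \frac{2}{63} = - \frac{34}{63}$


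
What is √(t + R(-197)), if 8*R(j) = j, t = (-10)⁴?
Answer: 3*√17734/4 ≈ 99.877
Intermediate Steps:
t = 10000
R(j) = j/8
√(t + R(-197)) = √(10000 + (⅛)*(-197)) = √(10000 - 197/8) = √(79803/8) = 3*√17734/4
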